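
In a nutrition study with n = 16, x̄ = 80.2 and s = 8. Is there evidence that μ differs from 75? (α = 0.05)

t = (x̄ - μ₀)/(s/√n) = (80.2 - 75)/(8/√16) = 2.6. df = 15, critical t = ±2.131. Reject H₀.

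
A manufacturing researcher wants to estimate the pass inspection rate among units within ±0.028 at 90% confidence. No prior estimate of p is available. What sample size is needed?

Conservative approach: use p = 0.5 (maximizes p(1-p) = 0.25). n = z²(0.25)/E² = 1.645²×0.25/0.028² = 862.9 → n = 863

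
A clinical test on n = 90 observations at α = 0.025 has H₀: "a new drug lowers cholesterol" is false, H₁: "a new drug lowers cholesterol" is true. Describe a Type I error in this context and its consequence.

Type I error: rejecting H₀ when it is true — concluding that a new drug lowers cholesterol when in fact it is not. Consequence: approving an ineffective drug — patients take a useless medication and may skip effective alternatives.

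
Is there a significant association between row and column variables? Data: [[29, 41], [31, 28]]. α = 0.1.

χ² = 1.59. df = 1, critical = 2.706. Fail to reject H₀. No evidence of dependence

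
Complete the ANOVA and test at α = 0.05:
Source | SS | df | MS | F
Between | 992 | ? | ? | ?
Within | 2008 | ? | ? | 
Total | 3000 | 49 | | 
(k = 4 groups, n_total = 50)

df_between = 3, df_within = 46. MS_between = 330.67, MS_within = 43.65. F = 7.575, F_crit ≈ 2.807. Reject H₀.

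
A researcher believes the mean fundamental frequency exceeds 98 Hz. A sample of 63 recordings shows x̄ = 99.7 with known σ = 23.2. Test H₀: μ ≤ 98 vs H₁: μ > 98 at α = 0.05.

z = 0.582. Critical value: 1.645. Fail to reject H₀.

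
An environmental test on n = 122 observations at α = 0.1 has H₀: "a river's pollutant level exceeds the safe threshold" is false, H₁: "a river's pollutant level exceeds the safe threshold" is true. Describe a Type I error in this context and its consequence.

Type I error: rejecting H₀ when it is true — concluding that a river's pollutant level exceeds the safe threshold when in fact it is not. Consequence: shutting down a compliant factory unnecessarily.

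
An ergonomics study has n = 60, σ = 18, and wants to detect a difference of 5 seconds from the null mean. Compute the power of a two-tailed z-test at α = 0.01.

SE = σ/√n = 18/√60 = 2.324. Non-centrality λ = d/SE = 5/2.324 = 2.152. Power ≈ Φ(λ - z_{α/2}) = Φ(2.152 - 2.576) = Φ(-0.424) = 0.336.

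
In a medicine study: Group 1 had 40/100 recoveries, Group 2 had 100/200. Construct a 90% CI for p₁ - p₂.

p̂₁ = 0.4, p̂₂ = 0.5. Difference = -0.1. CI = (-0.199, -0.001)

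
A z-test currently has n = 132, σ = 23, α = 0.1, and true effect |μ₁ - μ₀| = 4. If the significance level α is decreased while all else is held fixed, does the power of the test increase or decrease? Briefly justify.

Power decreases: a smaller α raises the critical value, so less of the H₁ sampling distribution falls in the rejection region.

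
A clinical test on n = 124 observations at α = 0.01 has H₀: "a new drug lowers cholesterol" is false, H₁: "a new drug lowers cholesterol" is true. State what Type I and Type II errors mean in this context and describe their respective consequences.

Type I (false positive): concluding that a new drug lowers cholesterol when it is not — approving an ineffective drug — patients take a useless medication and may skip effective alternatives. Type II (false negative): failing to conclude that a new drug lowers cholesterol when it is — shelving an effective drug — patients miss out on a treatment that would have helped. Which is costlier depends on domain priorities and is a judgement call rather than a statistical fact.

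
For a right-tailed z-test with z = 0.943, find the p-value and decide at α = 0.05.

p = P(Z > 0.943) = 1 - Φ(0.943) ≈ 0.1728. Since p ≥ 0.05, fail to reject H₀ (not significant) at α = 0.05.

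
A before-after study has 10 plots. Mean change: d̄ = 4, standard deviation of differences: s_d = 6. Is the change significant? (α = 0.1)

t = d̄/(s_d/√n) = 4/(6/√10) = 2.108. df = 9, critical t = ±1.833. Reject H₀.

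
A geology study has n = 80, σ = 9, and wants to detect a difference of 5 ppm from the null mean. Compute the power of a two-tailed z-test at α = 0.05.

SE = σ/√n = 9/√80 = 1.006. Non-centrality λ = d/SE = 5/1.006 = 4.969. Power ≈ Φ(λ - z_{α/2}) = Φ(4.969 - 1.96) = Φ(3.009) = 0.999.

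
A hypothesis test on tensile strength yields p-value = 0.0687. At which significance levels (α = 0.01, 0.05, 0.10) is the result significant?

p = 0.0687. Significant at: α = 0.1.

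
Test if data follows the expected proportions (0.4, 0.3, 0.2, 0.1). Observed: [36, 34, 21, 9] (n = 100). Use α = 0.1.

Expected: [40.0, 30.0, 20.0, 10.0]. χ² = 1.083. df = 3, critical = 6.251. Fail to reject H₀.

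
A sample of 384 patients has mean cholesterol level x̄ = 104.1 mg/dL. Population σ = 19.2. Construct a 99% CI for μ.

CI = x̄ ± z*(σ/√n) = 104.1 ± 2.576(19.2/√384) = 104.1 ± 2.52 = (101.58, 106.62)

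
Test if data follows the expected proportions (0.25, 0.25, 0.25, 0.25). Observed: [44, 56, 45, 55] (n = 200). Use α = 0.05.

Expected: [50.0, 50.0, 50.0, 50.0]. χ² = 2.44. df = 3, critical = 7.815. Fail to reject H₀.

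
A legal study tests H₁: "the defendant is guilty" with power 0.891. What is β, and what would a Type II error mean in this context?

β = 1 - power = 1 - 0.891 = 0.109. A Type II error is failing to reject H₀ when H₀ is false (false negative) — here, failing to conclude that the defendant is guilty when in fact it is true. Consequence: acquitting a guilty person.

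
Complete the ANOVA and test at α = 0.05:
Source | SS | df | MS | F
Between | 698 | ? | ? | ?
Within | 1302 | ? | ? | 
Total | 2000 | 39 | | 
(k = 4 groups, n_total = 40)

df_between = 3, df_within = 36. MS_between = 232.67, MS_within = 36.17. F = 6.433, F_crit ≈ 2.866. Reject H₀.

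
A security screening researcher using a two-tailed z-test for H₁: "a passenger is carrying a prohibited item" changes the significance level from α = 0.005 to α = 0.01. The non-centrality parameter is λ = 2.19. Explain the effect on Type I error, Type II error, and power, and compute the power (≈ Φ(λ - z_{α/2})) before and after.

Increasing α from 0.005 to 0.01:
• Type I error rate increases (α is the Type I rate by definition).
• Critical value moves from z_{α/2} = 2.807 to 2.576, so power = Φ(λ - z_{α/2}) goes from Φ(2.19 - 2.807) = 0.269 to Φ(2.19 - 2.576) = 0.35.
• Type II error rate β = 1 - power therefore decreases (0.731 → 0.65).
Appropriate when false negatives are costly — here, letting a prohibited item through — security breach.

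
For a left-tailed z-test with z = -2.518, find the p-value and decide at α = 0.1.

p = P(Z < -2.518) = Φ(-2.518) ≈ 0.0059. Since p < 0.1, reject H₀ (significant) at α = 0.1.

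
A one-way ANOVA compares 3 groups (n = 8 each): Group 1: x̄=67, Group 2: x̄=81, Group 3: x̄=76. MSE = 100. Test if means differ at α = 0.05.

Grand mean = 74.67. SS_between = 805.33, MS_between = 402.67. F = 4.027, F_crit ≈ 3.467. Reject H₀.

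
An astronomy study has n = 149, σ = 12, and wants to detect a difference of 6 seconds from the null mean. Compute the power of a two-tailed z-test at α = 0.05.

SE = σ/√n = 12/√149 = 0.983. Non-centrality λ = d/SE = 6/0.983 = 6.103. Power ≈ Φ(λ - z_{α/2}) = Φ(6.103 - 1.96) = Φ(4.143) = 1.0.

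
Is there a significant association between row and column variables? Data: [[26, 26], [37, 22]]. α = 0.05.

χ² = 1.82. df = 1, critical = 3.841. Fail to reject H₀. No evidence of dependence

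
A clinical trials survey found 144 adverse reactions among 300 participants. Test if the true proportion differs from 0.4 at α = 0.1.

p̂ = 0.48, p₀ = 0.4. z = (p̂ - p₀)/√(p₀(1-p₀)/n) = 2.828. Critical: ±1.645. Reject H₀.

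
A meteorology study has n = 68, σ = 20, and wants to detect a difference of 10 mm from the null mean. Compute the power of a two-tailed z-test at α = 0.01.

SE = σ/√n = 20/√68 = 2.425. Non-centrality λ = d/SE = 10/2.425 = 4.123. Power ≈ Φ(λ - z_{α/2}) = Φ(4.123 - 2.576) = Φ(1.547) = 0.939.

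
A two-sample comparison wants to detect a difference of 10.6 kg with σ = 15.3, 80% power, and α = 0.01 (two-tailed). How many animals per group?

n per group = 2(z_α/2 + z_β)²σ²/d² = 2×(2.576 + 0.84)²×15.3²/10.6² = 48.6 → n = 49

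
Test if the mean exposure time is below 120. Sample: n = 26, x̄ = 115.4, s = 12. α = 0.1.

t = (115.4 - 120)/(12/√26) = -1.955, df = 25. Critical t = -1.316. Reject H₀.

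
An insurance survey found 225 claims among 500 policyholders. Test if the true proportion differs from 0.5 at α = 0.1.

p̂ = 0.45, p₀ = 0.5. z = (p̂ - p₀)/√(p₀(1-p₀)/n) = -2.236. Critical: ±1.645. Reject H₀.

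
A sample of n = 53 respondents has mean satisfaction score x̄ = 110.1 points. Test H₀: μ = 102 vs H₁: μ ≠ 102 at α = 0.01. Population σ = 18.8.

z = (x̄ - μ₀)/(σ/√n) = (110.1 - 102)/(18.8/√53) = 3.137. Critical value: ±2.576. Since |3.137| > 2.576, Reject H₀.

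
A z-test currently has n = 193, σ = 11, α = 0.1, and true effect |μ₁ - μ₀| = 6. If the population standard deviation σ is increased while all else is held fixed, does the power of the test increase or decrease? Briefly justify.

Power decreases: a larger σ inflates the standard error σ/√n, pulling the sampling distribution under H₁ back toward the critical value.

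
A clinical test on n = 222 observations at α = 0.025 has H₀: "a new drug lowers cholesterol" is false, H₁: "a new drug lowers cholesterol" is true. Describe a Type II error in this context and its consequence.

Type II error: failing to reject H₀ when it is false — concluding that a new drug lowers cholesterol is not supported when in fact it is. Consequence: shelving an effective drug — patients miss out on a treatment that would have helped.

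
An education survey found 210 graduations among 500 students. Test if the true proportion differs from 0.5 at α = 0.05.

p̂ = 0.42, p₀ = 0.5. z = (p̂ - p₀)/√(p₀(1-p₀)/n) = -3.578. Critical: ±1.96. Reject H₀.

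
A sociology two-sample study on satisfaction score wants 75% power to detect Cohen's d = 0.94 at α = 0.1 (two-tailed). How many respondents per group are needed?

z_{α/2} = 1.645, z_β = Φ⁻¹(0.75) = 0.674. For large effect (d = 0.94): n per group = 2(z_{α/2} + z_β)²/d² = 2(1.645 + 0.674)²/0.94² = 12.2 → 13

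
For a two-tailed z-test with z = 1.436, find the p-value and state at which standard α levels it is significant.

p = 2·P(Z > |1.436|) = 2·(1 - Φ(1.436)) ≈ 0.151. Not significant at any standard level.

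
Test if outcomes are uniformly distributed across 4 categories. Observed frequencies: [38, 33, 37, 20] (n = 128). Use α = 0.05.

Expected = 32 each. χ² = Σ(O-E)²/E = 6.438. df = 3, critical value = 7.815. Fail to reject H₀.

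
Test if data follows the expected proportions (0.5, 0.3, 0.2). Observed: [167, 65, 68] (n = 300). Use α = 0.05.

Expected: [150.0, 90.0, 60.0]. χ² = 9.938. df = 2, critical = 5.991. Reject H₀.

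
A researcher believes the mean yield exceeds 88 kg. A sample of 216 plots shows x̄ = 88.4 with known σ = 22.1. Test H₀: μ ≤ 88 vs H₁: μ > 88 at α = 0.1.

z = 0.266. Critical value: 1.28. Fail to reject H₀.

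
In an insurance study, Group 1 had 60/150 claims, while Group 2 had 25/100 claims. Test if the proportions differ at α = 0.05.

p̂₁ = 0.4, p̂₂ = 0.25, pooled p̂ = 0.34. z = 2.453. Critical: ±1.96. Reject H₀.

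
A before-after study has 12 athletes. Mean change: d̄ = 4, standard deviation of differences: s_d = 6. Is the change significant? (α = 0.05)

t = d̄/(s_d/√n) = 4/(6/√12) = 2.309. df = 11, critical t = ±2.201. Reject H₀.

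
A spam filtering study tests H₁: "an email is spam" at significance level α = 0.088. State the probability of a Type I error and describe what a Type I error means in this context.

P(Type I error) = α = 0.088. A Type I error is rejecting H₀ when H₀ is actually true (false positive) — here, concluding that an email is spam when in fact this is not the case. Consequence: a legitimate email is sent to the spam folder and the user misses it.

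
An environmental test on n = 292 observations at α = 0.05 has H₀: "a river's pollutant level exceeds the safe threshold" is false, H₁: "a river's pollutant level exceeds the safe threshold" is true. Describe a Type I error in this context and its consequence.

Type I error: rejecting H₀ when it is true — concluding that a river's pollutant level exceeds the safe threshold when in fact it is not. Consequence: shutting down a compliant factory unnecessarily.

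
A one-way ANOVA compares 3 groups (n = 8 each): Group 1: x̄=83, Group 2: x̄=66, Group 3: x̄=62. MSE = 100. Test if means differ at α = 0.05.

Grand mean = 70.33. SS_between = 1989.33, MS_between = 994.67. F = 9.947, F_crit ≈ 3.467. Reject H₀.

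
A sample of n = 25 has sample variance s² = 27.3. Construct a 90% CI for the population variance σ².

df = 24. χ²_{0.05} = 36.415, χ²_{0.95} = 13.848. CI for σ² = ((n-1)s²/χ²_{α/2}, (n-1)s²/χ²_{1-α/2}) = (24·27.3/36.415, 24·27.3/13.848) = (17.99, 47.31)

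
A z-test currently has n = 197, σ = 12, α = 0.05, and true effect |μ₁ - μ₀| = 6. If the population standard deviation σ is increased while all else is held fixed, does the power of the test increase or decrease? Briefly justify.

Power decreases: a larger σ inflates the standard error σ/√n, pulling the sampling distribution under H₁ back toward the critical value.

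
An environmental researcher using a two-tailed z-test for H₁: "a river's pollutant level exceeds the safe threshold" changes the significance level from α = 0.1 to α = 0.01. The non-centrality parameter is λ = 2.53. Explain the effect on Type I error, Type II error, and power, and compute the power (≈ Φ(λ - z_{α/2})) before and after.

Decreasing α from 0.1 to 0.01:
• Type I error rate decreases (α is the Type I rate by definition).
• Critical value moves from z_{α/2} = 1.645 to 2.576, so power = Φ(λ - z_{α/2}) goes from Φ(2.53 - 1.645) = 0.812 to Φ(2.53 - 2.576) = 0.482.
• Type II error rate β = 1 - power therefore increases (0.188 → 0.518).
Appropriate when false positives are costly — here, shutting down a compliant factory unnecessarily.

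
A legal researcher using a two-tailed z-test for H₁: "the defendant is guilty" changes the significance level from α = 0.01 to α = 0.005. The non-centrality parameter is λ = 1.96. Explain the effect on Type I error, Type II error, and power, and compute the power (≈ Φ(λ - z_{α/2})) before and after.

Decreasing α from 0.01 to 0.005:
• Type I error rate decreases (α is the Type I rate by definition).
• Critical value moves from z_{α/2} = 2.576 to 2.807, so power = Φ(λ - z_{α/2}) goes from Φ(1.96 - 2.576) = 0.269 to Φ(1.96 - 2.807) = 0.198.
• Type II error rate β = 1 - power therefore increases (0.731 → 0.802).
Appropriate when false positives are costly — here, convicting an innocent person.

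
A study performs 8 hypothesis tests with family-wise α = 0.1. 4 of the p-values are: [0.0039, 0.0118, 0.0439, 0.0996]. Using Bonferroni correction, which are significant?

Bonferroni α = 0.1/8 = 0.0125. Significant p-values: [0.0039, 0.0118]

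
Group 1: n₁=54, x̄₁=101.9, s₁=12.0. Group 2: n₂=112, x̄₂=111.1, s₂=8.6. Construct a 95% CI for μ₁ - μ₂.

Difference = -9.2. SE = √(12.0²/54 + 8.6²/112) = 1.824. CI = (-12.78, -5.62)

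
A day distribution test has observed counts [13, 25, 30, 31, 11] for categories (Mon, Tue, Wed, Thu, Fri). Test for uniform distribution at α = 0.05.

Expected = 22 each. χ² = Σ(O-E)²/E = 16.182. df = 4, critical value = 9.488. Reject H₀.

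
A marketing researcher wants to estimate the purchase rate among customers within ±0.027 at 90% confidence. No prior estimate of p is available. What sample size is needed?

Conservative approach: use p = 0.5 (maximizes p(1-p) = 0.25). n = z²(0.25)/E² = 1.645²×0.25/0.027² = 928.0 → n = 928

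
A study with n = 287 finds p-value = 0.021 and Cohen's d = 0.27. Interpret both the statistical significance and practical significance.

Statistically significant (p = 0.021 < 0.05). Cohen's d = 0.27 indicates a small effect size. Both statistical and practical significance should be considered.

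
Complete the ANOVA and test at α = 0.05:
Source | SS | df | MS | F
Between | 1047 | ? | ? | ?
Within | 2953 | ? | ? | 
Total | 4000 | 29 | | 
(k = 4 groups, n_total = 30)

df_between = 3, df_within = 26. MS_between = 349.0, MS_within = 113.58. F = 3.073, F_crit ≈ 2.975. Reject H₀.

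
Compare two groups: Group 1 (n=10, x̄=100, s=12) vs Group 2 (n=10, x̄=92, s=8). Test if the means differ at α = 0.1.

Pooled sp = 10.2. t = 1.754, df = 18. Critical t = ±1.734. Reject H₀.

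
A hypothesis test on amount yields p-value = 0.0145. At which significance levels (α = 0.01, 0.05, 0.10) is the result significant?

p = 0.0145. Significant at: α = 0.05, 0.1.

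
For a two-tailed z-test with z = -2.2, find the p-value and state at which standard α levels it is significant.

p = 2·P(Z > |-2.2|) = 2·(1 - Φ(2.2)) ≈ 0.0278. Significant at α = 0.1; Significant at α = 0.05.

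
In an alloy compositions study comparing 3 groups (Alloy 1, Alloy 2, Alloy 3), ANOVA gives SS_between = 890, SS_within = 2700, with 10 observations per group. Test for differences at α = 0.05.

df_between = 2, df_within = 27. F = MS_between/MS_within = 445.0/100.0 = 4.45. F_crit ≈ 3.354. Reject H₀. At least one mean differs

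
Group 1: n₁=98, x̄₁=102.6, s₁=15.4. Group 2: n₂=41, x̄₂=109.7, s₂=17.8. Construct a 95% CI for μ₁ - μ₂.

Difference = -7.1. SE = √(15.4²/98 + 17.8²/41) = 3.186. CI = (-13.34, -0.86)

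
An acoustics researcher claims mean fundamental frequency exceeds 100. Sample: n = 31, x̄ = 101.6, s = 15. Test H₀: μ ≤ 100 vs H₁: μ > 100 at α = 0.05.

t = (101.6 - 100)/(15/√31) = 0.594, df = 30. Critical t = 1.697. Fail to reject H₀.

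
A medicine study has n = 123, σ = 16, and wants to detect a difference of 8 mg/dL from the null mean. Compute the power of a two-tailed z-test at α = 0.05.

SE = σ/√n = 16/√123 = 1.443. Non-centrality λ = d/SE = 8/1.443 = 5.545. Power ≈ Φ(λ - z_{α/2}) = Φ(5.545 - 1.96) = Φ(3.585) = 1.0.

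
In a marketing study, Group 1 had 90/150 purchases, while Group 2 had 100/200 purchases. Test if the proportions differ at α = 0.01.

p̂₁ = 0.6, p̂₂ = 0.5, pooled p̂ = 0.543. z = 1.858. Critical: ±2.576. Fail to reject H₀.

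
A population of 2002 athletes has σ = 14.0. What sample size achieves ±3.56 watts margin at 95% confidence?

Without FPC: n₀ = (1.96×14.0/3.56)² = 59.411. With FPC: n = n₀N/(n₀+N-1) = 57.7 → n = 58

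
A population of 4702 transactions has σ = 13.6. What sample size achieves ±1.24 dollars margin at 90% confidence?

Without FPC: n₀ = (1.645×13.6/1.24)² = 325.511. With FPC: n = n₀N/(n₀+N-1) = 304.5 → n = 305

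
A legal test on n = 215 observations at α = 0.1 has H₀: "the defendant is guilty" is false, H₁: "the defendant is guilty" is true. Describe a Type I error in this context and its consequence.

Type I error: rejecting H₀ when it is true — concluding that the defendant is guilty when in fact it is not. Consequence: convicting an innocent person.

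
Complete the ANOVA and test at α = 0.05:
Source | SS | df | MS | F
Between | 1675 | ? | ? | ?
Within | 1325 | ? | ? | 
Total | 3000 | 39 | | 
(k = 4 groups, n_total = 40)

df_between = 3, df_within = 36. MS_between = 558.33, MS_within = 36.81. F = 15.17, F_crit ≈ 2.866. Reject H₀.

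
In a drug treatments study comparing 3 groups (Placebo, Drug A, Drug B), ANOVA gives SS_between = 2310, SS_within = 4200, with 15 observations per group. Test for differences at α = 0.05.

df_between = 2, df_within = 42. F = MS_between/MS_within = 1155.0/100.0 = 11.55. F_crit ≈ 3.22. Reject H₀. At least one mean differs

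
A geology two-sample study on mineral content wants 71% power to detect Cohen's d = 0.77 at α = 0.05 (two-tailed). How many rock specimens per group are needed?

z_{α/2} = 1.96, z_β = Φ⁻¹(0.71) = 0.553. For medium effect (d = 0.77): n per group = 2(z_{α/2} + z_β)²/d² = 2(1.96 + 0.553)²/0.77² = 21.3 → 22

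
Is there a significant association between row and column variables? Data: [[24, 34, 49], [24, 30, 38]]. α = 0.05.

χ² = 0.513. df = 2, critical = 5.991. Fail to reject H₀. No evidence of dependence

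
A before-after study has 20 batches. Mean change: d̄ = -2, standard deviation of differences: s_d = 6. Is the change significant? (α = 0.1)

t = d̄/(s_d/√n) = -2/(6/√20) = -1.491. df = 19, critical t = ±1.729. Fail to reject H₀.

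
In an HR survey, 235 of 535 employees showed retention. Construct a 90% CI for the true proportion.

p̂ = 0.439. CI = p̂ ± z*√(p̂(1-p̂)/n) = (0.404, 0.475)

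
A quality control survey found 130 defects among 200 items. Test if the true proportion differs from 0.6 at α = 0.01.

p̂ = 0.65, p₀ = 0.6. z = (p̂ - p₀)/√(p₀(1-p₀)/n) = 1.443. Critical: ±2.576. Fail to reject H₀.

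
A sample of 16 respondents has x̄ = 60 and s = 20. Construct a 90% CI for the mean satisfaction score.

CI = x̄ ± t*(s/√n) = 60 ± 1.753(20/√16) = (51.23, 68.77)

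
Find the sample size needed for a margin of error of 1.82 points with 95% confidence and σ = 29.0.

n = (z*σ/E)² = (1.96×29.0/1.82)² = 975.4 → n = 976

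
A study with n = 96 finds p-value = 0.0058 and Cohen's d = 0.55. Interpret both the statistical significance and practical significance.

Statistically significant (p = 0.0058 < 0.05). Cohen's d = 0.55 indicates a medium effect size. Both statistical and practical significance should be considered.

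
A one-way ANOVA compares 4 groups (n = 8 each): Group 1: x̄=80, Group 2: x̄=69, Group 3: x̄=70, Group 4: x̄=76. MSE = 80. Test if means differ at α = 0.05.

Grand mean = 73.75. SS_between = 646.0, MS_between = 215.33. F = 2.692, F_crit ≈ 2.947. Fail to reject H₀.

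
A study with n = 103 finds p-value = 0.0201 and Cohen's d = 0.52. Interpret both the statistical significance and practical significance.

Statistically significant (p = 0.0201 < 0.05). Cohen's d = 0.52 indicates a medium effect size. Both statistical and practical significance should be considered.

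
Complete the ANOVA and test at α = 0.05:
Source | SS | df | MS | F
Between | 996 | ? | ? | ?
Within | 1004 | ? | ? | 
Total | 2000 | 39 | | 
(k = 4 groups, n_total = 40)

df_between = 3, df_within = 36. MS_between = 332.0, MS_within = 27.89. F = 11.904, F_crit ≈ 2.866. Reject H₀.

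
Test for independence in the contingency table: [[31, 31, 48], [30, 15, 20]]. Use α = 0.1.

χ² = 5.932. df = 2, critical = 4.605. Reject H₀. Variables are dependent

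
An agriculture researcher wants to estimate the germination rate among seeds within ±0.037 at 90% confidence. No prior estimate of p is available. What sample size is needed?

Conservative approach: use p = 0.5 (maximizes p(1-p) = 0.25). n = z²(0.25)/E² = 1.645²×0.25/0.037² = 494.2 → n = 495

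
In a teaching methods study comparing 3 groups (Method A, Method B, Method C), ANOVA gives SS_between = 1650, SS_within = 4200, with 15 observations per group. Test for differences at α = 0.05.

df_between = 2, df_within = 42. F = MS_between/MS_within = 825.0/100.0 = 8.25. F_crit ≈ 3.22. Reject H₀. At least one mean differs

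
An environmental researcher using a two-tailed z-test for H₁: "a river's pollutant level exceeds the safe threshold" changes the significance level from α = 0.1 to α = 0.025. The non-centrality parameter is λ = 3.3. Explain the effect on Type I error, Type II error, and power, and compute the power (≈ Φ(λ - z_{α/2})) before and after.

Decreasing α from 0.1 to 0.025:
• Type I error rate decreases (α is the Type I rate by definition).
• Critical value moves from z_{α/2} = 1.645 to 2.241, so power = Φ(λ - z_{α/2}) goes from Φ(3.3 - 1.645) = 0.951 to Φ(3.3 - 2.241) = 0.855.
• Type II error rate β = 1 - power therefore increases (0.049 → 0.145).
Appropriate when false positives are costly — here, shutting down a compliant factory unnecessarily.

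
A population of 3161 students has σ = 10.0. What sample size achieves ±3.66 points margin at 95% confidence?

Without FPC: n₀ = (1.96×10.0/3.66)² = 28.678. With FPC: n = n₀N/(n₀+N-1) = 28.4 → n = 29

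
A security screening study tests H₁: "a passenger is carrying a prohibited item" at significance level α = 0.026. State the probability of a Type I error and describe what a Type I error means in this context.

P(Type I error) = α = 0.026. A Type I error is rejecting H₀ when H₀ is actually true (false positive) — here, concluding that a passenger is carrying a prohibited item when in fact this is not the case. Consequence: detaining an innocent passenger — delay and inconvenience.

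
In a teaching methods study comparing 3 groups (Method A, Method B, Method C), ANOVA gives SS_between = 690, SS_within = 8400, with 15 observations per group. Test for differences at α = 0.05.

df_between = 2, df_within = 42. F = MS_between/MS_within = 345.0/200.0 = 1.725. F_crit ≈ 3.22. Fail to reject H₀.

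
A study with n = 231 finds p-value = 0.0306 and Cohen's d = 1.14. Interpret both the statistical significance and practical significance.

Statistically significant (p = 0.0306 < 0.05). Cohen's d = 1.14 indicates a large effect size. Both statistical and practical significance should be considered.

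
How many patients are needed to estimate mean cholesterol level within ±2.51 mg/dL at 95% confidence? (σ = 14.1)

n = (z*σ/E)² = (1.96×14.1/2.51)² = 121.2 → n = 122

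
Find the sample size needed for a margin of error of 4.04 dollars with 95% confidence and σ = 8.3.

n = (z*σ/E)² = (1.96×8.3/4.04)² = 16.2 → n = 17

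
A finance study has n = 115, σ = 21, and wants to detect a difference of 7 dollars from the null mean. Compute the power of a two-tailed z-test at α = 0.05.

SE = σ/√n = 21/√115 = 1.958. Non-centrality λ = d/SE = 7/1.958 = 3.575. Power ≈ Φ(λ - z_{α/2}) = Φ(3.575 - 1.96) = Φ(1.615) = 0.947.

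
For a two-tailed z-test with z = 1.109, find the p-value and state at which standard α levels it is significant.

p = 2·P(Z > |1.109|) = 2·(1 - Φ(1.109)) ≈ 0.2674. Not significant at any standard level.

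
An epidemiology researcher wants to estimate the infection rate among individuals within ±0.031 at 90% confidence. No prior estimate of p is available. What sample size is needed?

Conservative approach: use p = 0.5 (maximizes p(1-p) = 0.25). n = z²(0.25)/E² = 1.645²×0.25/0.031² = 704.0 → n = 704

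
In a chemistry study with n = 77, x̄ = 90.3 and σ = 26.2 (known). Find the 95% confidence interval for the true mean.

CI = x̄ ± z*(σ/√n) = 90.3 ± 1.96(26.2/√77) = 90.3 ± 5.85 = (84.45, 96.15)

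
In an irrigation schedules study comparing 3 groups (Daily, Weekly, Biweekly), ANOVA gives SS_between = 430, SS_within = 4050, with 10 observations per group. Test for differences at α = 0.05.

df_between = 2, df_within = 27. F = MS_between/MS_within = 215.0/150.0 = 1.433. F_crit ≈ 3.354. Fail to reject H₀.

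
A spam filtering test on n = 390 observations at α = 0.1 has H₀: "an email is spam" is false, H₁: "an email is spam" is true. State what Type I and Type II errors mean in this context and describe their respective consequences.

Type I (false positive): concluding that an email is spam when it is not — a legitimate email is sent to the spam folder and the user misses it. Type II (false negative): failing to conclude that an email is spam when it is — a spam email lands in the inbox. Which is costlier depends on domain priorities and is a judgement call rather than a statistical fact.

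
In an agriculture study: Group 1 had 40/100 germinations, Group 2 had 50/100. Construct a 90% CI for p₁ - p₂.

p̂₁ = 0.4, p̂₂ = 0.5. Difference = -0.1. CI = (-0.215, 0.015)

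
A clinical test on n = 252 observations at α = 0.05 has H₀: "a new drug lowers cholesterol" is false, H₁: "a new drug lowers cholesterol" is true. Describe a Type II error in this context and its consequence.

Type II error: failing to reject H₀ when it is false — concluding that a new drug lowers cholesterol is not supported when in fact it is. Consequence: shelving an effective drug — patients miss out on a treatment that would have helped.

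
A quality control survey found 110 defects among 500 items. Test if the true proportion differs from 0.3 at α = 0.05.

p̂ = 0.22, p₀ = 0.3. z = (p̂ - p₀)/√(p₀(1-p₀)/n) = -3.904. Critical: ±1.96. Reject H₀.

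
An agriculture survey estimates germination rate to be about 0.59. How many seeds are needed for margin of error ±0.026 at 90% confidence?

n = z²p(1-p)/E² = 1.645²×0.59×0.41/0.026² = 968.3 → n = 969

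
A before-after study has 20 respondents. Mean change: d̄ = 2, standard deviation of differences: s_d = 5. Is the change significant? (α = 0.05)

t = d̄/(s_d/√n) = 2/(5/√20) = 1.789. df = 19, critical t = ±2.093. Fail to reject H₀.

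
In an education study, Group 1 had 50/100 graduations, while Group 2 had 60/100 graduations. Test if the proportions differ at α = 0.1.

p̂₁ = 0.5, p̂₂ = 0.6, pooled p̂ = 0.55. z = -1.421. Critical: ±1.645. Fail to reject H₀.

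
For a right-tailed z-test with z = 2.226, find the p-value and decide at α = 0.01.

p = P(Z > 2.226) = 1 - Φ(2.226) ≈ 0.013. Since p ≥ 0.01, fail to reject H₀ (not significant) at α = 0.01.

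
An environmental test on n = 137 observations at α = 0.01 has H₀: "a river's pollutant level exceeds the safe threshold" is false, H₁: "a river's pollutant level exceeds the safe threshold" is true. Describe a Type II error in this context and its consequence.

Type II error: failing to reject H₀ when it is false — concluding that a river's pollutant level exceeds the safe threshold is not supported when in fact it is. Consequence: allowing unsafe pollution to continue.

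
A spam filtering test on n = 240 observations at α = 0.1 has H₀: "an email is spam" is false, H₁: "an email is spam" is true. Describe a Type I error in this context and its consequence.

Type I error: rejecting H₀ when it is true — concluding that an email is spam when in fact it is not. Consequence: a legitimate email is sent to the spam folder and the user misses it.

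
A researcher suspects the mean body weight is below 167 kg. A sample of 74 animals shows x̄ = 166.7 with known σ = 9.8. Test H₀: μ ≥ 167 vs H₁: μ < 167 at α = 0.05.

z = -0.263. Critical value: -1.645. Fail to reject H₀.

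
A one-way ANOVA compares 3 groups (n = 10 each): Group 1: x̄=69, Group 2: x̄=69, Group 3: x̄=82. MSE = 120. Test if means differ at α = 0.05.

Grand mean = 73.33. SS_between = 1126.67, MS_between = 563.33. F = 4.694, F_crit ≈ 3.354. Reject H₀.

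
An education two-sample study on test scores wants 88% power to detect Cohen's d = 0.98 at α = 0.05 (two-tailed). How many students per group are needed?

z_{α/2} = 1.96, z_β = Φ⁻¹(0.88) = 1.175. For large effect (d = 0.98): n per group = 2(z_{α/2} + z_β)²/d² = 2(1.96 + 1.175)²/0.98² = 20.5 → 21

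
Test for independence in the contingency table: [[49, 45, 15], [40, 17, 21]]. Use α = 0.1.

χ² = 9.682. df = 2, critical = 4.605. Reject H₀. Variables are dependent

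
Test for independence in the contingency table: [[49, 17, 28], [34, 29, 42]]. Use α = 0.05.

χ² = 8.058. df = 2, critical = 5.991. Reject H₀. Variables are dependent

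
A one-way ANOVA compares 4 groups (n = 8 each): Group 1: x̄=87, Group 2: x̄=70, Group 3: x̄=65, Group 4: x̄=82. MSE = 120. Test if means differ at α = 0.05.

Grand mean = 76.0. SS_between = 2512.0, MS_between = 837.33. F = 6.978, F_crit ≈ 2.947. Reject H₀.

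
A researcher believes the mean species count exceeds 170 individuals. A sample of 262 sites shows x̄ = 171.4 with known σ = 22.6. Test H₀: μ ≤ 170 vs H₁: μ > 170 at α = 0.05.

z = 1.003. Critical value: 1.645. Fail to reject H₀.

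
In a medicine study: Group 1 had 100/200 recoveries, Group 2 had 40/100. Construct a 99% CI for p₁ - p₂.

p̂₁ = 0.5, p̂₂ = 0.4. Difference = 0.1. CI = (-0.056, 0.256)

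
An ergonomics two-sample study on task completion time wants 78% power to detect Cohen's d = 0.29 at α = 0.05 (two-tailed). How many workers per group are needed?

z_{α/2} = 1.96, z_β = Φ⁻¹(0.78) = 0.772. For small effect (d = 0.29): n per group = 2(z_{α/2} + z_β)²/d² = 2(1.96 + 0.772)²/0.29² = 177.5 → 178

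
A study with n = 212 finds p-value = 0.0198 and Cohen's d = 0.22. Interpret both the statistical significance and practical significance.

Statistically significant (p = 0.0198 < 0.05). Cohen's d = 0.22 indicates a small effect size. Both statistical and practical significance should be considered.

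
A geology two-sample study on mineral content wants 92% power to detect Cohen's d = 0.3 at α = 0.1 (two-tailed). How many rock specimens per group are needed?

z_{α/2} = 1.645, z_β = Φ⁻¹(0.92) = 1.405. For small effect (d = 0.3): n per group = 2(z_{α/2} + z_β)²/d² = 2(1.645 + 1.405)²/0.3² = 206.7 → 207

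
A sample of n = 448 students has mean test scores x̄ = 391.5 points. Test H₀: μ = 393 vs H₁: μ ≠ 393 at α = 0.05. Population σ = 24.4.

z = (x̄ - μ₀)/(σ/√n) = (391.5 - 393)/(24.4/√448) = -1.301. Critical value: ±1.96. Since |-1.301| ≤ 1.96, Fail to reject H₀.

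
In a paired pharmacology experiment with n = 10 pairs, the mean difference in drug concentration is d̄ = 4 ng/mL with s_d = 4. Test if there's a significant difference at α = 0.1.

t = d̄/(s_d/√n) = 4/(4/√10) = 3.162. df = 9, critical t = ±1.833. Reject H₀.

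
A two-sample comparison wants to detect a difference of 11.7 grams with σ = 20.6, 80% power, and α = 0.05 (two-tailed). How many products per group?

n per group = 2(z_α/2 + z_β)²σ²/d² = 2×(1.96 + 0.84)²×20.6²/11.7² = 48.6 → n = 49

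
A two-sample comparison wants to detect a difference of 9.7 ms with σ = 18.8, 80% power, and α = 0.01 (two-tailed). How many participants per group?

n per group = 2(z_α/2 + z_β)²σ²/d² = 2×(2.576 + 0.84)²×18.8²/9.7² = 87.7 → n = 88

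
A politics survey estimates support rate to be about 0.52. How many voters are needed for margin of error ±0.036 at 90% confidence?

n = z²p(1-p)/E² = 1.645²×0.52×0.48/0.036² = 521.2 → n = 522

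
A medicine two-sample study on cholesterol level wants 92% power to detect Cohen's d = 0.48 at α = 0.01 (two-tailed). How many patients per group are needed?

z_{α/2} = 2.576, z_β = Φ⁻¹(0.92) = 1.405. For small effect (d = 0.48): n per group = 2(z_{α/2} + z_β)²/d² = 2(2.576 + 1.405)²/0.48² = 137.6 → 138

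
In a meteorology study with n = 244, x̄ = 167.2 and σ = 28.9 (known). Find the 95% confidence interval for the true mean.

CI = x̄ ± z*(σ/√n) = 167.2 ± 1.96(28.9/√244) = 167.2 ± 3.63 = (163.57, 170.83)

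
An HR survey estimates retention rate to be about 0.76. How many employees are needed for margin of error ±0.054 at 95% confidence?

n = z²p(1-p)/E² = 1.96²×0.76×0.24/0.054² = 240.3 → n = 241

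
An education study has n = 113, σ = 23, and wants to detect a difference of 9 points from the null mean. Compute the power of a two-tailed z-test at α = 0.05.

SE = σ/√n = 23/√113 = 2.164. Non-centrality λ = d/SE = 9/2.164 = 4.16. Power ≈ Φ(λ - z_{α/2}) = Φ(4.16 - 1.96) = Φ(2.2) = 0.986.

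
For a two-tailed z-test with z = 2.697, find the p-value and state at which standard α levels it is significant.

p = 2·P(Z > |2.697|) = 2·(1 - Φ(2.697)) ≈ 0.007. Significant at α = 0.1; Significant at α = 0.05; Significant at α = 0.01.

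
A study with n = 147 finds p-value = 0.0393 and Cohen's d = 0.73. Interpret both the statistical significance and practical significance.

Statistically significant (p = 0.0393 < 0.05). Cohen's d = 0.73 indicates a medium effect size. Both statistical and practical significance should be considered.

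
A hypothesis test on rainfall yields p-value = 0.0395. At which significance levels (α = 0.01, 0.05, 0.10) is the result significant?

p = 0.0395. Significant at: α = 0.05, 0.1.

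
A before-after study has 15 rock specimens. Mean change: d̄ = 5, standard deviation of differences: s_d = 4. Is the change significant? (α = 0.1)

t = d̄/(s_d/√n) = 5/(4/√15) = 4.841. df = 14, critical t = ±1.761. Reject H₀.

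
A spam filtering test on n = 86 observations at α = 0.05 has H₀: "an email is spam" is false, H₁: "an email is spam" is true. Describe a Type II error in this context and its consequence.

Type II error: failing to reject H₀ when it is false — concluding that an email is spam is not supported when in fact it is. Consequence: a spam email lands in the inbox.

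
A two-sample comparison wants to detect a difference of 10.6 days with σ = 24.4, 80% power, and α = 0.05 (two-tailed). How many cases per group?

n per group = 2(z_α/2 + z_β)²σ²/d² = 2×(1.96 + 0.84)²×24.4²/10.6² = 83.1 → n = 84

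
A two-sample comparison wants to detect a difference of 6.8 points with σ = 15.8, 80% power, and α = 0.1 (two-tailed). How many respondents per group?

n per group = 2(z_α/2 + z_β)²σ²/d² = 2×(1.645 + 0.84)²×15.8²/6.8² = 66.7 → n = 67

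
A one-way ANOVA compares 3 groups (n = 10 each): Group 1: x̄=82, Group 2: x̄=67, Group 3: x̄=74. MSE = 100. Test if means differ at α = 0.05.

Grand mean = 74.33. SS_between = 1126.67, MS_between = 563.33. F = 5.633, F_crit ≈ 3.354. Reject H₀.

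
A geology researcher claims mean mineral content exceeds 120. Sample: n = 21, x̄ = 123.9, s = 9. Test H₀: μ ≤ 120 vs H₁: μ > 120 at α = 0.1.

t = (123.9 - 120)/(9/√21) = 1.986, df = 20. Critical t = 1.325. Reject H₀.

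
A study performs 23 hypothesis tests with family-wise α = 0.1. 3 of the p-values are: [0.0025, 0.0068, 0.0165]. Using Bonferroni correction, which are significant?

Bonferroni α = 0.1/23 = 0.00435. Significant p-values: [0.0025]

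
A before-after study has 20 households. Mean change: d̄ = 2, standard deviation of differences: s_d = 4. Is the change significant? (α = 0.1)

t = d̄/(s_d/√n) = 2/(4/√20) = 2.236. df = 19, critical t = ±1.729. Reject H₀.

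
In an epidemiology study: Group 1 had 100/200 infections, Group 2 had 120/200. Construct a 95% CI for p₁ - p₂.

p̂₁ = 0.5, p̂₂ = 0.6. Difference = -0.1. CI = (-0.197, -0.003)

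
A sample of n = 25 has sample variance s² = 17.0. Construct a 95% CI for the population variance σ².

df = 24. χ²_{0.025} = 39.364, χ²_{0.975} = 12.401. CI for σ² = ((n-1)s²/χ²_{α/2}, (n-1)s²/χ²_{1-α/2}) = (24·17.0/39.364, 24·17.0/12.401) = (10.36, 32.9)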